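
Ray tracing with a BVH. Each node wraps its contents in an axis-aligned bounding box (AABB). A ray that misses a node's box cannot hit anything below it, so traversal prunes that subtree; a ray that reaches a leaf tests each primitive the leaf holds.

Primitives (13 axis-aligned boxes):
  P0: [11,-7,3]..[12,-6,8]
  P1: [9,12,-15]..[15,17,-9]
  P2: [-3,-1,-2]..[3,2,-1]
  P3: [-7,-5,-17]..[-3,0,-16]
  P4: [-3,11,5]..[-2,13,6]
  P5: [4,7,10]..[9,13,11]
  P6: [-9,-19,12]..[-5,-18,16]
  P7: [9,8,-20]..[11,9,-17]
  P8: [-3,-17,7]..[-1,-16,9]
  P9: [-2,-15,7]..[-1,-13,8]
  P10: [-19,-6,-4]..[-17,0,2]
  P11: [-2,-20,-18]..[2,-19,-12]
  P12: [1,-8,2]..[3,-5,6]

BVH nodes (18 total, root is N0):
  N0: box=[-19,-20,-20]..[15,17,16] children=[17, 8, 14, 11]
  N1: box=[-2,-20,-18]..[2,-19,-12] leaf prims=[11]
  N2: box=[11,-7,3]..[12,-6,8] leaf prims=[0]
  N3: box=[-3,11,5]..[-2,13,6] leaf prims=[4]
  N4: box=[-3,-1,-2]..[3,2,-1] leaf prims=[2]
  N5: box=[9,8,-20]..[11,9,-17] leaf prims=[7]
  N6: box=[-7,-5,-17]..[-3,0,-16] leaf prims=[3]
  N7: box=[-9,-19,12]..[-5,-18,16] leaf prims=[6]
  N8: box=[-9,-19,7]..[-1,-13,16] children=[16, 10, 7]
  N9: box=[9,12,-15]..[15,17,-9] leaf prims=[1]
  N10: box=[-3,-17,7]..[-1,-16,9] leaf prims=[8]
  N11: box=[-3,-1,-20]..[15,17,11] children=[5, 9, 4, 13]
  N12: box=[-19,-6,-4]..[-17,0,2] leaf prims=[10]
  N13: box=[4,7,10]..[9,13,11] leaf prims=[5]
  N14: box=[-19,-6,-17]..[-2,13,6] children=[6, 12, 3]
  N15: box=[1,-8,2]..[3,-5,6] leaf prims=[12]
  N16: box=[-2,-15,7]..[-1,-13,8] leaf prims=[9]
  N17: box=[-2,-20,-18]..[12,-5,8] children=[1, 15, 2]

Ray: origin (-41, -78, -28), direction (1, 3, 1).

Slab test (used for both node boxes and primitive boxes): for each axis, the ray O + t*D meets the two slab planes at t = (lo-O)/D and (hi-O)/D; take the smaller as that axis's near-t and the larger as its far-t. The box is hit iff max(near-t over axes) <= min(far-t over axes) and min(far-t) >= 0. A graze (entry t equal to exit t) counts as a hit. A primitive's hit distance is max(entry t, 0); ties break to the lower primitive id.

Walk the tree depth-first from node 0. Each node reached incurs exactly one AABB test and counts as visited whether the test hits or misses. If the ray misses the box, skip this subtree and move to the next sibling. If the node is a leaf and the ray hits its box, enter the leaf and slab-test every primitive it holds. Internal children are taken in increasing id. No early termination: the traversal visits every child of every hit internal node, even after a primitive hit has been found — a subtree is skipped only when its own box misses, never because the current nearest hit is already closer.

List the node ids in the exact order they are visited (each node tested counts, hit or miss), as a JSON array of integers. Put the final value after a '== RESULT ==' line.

Walk:
N0 x:[22,56] y:[58/3,95/3] z:[8,44] -> hit [22,95/3], descend [8, 11, 14, 17]
  N8 x:[32,40] y:[59/3,65/3] z:[35,44] -> miss, prune
  N11 x:[38,56] y:[77/3,95/3] z:[8,39] -> miss, prune
  N14 x:[22,39] y:[24,91/3] z:[11,34] -> hit [24,91/3], descend [3, 6, 12]
    N3 x:[38,39] y:[89/3,91/3] z:[33,34] -> miss, prune
    N6 x:[34,38] y:[73/3,26] z:[11,12] -> miss, prune
    N12 x:[22,24] y:[24,26] z:[24,30] -> hit [24,24] leaf, test {P10@t=24}
  N17 x:[39,53] y:[58/3,73/3] z:[10,36] -> miss, prune

Summary -> nodes [0, 8, 11, 14, 3, 6, 12, 17]; box-tests=8; leaf-entries=1; first=P10

== RESULT ==
[0, 8, 11, 14, 3, 6, 12, 17]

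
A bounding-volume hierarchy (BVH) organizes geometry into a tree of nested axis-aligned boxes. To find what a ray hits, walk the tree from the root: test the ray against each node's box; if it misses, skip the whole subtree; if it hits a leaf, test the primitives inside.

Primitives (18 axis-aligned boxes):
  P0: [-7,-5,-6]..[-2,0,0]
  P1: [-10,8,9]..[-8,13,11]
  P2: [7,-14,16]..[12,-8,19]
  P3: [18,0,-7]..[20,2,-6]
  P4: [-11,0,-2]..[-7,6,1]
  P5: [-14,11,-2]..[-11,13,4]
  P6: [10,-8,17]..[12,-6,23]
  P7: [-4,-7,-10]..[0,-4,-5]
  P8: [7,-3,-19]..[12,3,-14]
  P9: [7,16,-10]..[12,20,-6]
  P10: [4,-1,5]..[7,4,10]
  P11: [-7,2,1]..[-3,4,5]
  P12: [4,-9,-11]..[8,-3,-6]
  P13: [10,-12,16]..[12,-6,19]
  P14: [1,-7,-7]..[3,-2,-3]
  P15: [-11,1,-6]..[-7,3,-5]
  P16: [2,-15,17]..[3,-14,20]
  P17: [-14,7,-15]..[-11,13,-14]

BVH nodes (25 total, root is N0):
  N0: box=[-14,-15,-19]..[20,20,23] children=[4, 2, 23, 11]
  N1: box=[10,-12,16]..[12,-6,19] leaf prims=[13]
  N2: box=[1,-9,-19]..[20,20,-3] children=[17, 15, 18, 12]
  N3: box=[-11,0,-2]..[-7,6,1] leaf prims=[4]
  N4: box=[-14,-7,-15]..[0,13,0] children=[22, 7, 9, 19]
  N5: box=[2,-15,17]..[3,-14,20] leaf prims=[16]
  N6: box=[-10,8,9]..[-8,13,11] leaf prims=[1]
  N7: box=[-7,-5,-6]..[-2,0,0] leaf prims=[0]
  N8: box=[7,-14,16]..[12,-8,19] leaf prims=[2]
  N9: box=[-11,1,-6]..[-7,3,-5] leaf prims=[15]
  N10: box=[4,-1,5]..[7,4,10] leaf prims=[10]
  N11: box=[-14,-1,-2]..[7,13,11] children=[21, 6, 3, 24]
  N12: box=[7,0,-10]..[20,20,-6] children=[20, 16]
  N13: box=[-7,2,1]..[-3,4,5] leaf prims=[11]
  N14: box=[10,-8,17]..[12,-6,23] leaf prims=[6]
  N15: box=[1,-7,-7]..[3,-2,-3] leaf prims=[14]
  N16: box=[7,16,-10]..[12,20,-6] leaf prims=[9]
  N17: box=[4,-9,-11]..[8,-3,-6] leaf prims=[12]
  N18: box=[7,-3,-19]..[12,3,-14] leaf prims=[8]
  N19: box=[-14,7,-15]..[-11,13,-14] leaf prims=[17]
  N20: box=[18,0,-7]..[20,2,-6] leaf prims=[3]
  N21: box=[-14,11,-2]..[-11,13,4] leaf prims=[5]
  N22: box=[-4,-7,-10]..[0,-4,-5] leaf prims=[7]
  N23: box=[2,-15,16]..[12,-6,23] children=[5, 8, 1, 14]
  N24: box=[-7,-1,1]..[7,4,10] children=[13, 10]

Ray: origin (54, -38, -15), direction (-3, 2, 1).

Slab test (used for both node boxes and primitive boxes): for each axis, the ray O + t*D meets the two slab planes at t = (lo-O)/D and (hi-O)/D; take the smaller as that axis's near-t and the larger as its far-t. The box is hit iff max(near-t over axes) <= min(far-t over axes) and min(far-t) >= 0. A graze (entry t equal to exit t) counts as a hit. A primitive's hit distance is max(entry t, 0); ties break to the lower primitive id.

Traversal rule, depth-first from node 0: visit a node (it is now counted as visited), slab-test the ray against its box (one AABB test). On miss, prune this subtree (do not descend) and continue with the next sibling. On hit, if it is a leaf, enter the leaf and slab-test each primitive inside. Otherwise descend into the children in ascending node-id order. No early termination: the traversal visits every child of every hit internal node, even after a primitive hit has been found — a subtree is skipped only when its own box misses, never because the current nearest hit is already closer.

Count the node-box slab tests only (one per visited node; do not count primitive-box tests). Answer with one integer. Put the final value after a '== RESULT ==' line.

Trace the traversal:
N0 x:[34/3,68/3] y:[23/2,29] z:[-4,38] -> hit [23/2,68/3], descend [2, 4, 11, 23]
  N2 x:[34/3,53/3] y:[29/2,29] z:[-4,12] -> miss, prune
  N4 x:[18,68/3] y:[31/2,51/2] z:[0,15] -> miss, prune
  N11 x:[47/3,68/3] y:[37/2,51/2] z:[13,26] -> hit [37/2,68/3], descend [3, 6, 21, 24]
    N3 x:[61/3,65/3] y:[19,22] z:[13,16] -> miss, prune
    N6 x:[62/3,64/3] y:[23,51/2] z:[24,26] -> miss, prune
    N21 x:[65/3,68/3] y:[49/2,51/2] z:[13,19] -> miss, prune
    N24 x:[47/3,61/3] y:[37/2,21] z:[16,25] -> hit [37/2,61/3], descend [10, 13]
      N10 x:[47/3,50/3] y:[37/2,21] z:[20,25] -> miss, prune
      N13 x:[19,61/3] y:[20,21] z:[16,20] -> hit [20,20] leaf, test {P11@t=20}
  N23 x:[14,52/3] y:[23/2,16] z:[31,38] -> miss, prune

order=[0, 2, 4, 11, 3, 6, 21, 24, 10, 13, 23]  |boxes|=11  |leaves|=1  hit=P11

== RESULT ==
11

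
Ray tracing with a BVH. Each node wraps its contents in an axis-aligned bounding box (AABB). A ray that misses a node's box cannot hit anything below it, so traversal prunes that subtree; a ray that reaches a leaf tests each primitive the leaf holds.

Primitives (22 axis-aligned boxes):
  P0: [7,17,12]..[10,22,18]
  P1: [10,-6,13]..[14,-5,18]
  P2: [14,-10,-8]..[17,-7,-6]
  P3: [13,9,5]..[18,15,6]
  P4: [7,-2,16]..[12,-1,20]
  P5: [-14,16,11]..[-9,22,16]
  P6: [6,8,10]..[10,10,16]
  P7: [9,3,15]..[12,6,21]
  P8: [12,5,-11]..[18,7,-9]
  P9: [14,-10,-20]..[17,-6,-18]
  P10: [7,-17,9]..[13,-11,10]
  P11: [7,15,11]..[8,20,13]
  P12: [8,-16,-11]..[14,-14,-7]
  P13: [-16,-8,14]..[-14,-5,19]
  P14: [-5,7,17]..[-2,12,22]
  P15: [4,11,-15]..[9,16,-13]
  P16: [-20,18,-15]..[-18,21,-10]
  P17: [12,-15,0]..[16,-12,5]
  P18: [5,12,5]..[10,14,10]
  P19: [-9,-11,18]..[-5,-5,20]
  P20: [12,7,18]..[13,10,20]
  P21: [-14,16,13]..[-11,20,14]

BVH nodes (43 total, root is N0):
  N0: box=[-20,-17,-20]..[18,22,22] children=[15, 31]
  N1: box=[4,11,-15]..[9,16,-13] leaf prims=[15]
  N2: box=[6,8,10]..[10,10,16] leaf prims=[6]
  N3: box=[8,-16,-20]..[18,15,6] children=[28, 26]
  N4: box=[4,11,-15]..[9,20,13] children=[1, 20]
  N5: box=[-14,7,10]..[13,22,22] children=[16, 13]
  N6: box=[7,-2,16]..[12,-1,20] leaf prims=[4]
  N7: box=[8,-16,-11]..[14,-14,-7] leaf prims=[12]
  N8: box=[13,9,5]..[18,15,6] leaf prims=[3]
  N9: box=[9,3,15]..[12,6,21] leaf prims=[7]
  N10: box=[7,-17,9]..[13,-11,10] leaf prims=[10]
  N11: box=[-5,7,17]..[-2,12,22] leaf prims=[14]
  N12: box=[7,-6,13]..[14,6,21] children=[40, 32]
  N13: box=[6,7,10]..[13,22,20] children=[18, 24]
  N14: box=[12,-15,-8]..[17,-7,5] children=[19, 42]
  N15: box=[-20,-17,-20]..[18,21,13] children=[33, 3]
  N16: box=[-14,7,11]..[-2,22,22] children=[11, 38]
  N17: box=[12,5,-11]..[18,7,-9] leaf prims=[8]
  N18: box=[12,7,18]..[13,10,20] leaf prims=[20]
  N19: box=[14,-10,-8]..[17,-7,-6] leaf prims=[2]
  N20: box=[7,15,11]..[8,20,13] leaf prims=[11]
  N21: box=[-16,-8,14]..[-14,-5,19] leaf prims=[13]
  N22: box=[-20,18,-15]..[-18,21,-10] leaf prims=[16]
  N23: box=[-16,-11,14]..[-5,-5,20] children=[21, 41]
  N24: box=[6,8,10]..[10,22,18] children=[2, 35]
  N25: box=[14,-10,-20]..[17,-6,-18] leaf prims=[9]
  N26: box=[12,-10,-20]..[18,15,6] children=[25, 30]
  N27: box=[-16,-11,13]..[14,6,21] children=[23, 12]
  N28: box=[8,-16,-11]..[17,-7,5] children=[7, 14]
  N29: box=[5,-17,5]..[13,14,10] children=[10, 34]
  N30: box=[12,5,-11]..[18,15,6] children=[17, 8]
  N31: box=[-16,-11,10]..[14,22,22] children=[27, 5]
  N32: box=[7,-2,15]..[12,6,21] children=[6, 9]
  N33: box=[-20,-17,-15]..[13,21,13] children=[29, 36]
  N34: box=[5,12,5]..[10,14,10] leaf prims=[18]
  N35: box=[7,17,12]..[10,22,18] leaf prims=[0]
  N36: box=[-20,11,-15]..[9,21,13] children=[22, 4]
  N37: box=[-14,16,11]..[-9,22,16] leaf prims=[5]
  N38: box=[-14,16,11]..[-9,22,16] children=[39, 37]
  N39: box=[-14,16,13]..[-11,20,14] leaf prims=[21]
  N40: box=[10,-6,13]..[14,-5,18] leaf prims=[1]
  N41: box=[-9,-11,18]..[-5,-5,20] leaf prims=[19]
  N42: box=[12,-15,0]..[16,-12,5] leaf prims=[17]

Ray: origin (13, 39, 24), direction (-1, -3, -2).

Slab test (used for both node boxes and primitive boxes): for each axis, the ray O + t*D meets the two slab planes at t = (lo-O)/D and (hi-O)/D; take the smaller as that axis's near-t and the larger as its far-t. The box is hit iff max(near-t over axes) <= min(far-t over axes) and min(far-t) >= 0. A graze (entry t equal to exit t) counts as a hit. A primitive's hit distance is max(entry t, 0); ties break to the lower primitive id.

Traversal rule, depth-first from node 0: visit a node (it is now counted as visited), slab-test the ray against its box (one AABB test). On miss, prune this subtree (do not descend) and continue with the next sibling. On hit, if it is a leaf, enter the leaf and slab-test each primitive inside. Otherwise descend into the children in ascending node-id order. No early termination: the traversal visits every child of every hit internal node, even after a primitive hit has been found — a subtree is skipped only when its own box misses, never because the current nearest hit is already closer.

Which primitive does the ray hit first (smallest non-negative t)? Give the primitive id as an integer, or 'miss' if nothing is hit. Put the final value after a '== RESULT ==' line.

Traverse from the root:
N0 x:[-5,33] y:[17/3,56/3] z:[1,22] -> hit [17/3,56/3], descend [15, 31]
  N15 x:[-5,33] y:[6,56/3] z:[11/2,22] -> hit [6,56/3], descend [3, 33]
    N3 x:[-5,5] y:[8,55/3] z:[9,22] -> miss, prune
    N33 x:[0,33] y:[6,56/3] z:[11/2,39/2] -> hit [6,56/3], descend [29, 36]
      N29 x:[0,8] y:[25/3,56/3] z:[7,19/2] -> miss, prune
      N36 x:[4,33] y:[6,28/3] z:[11/2,39/2] -> hit [6,28/3], descend [4, 22]
        N4 x:[4,9] y:[19/3,28/3] z:[11/2,39/2] -> hit [19/3,9], descend [1, 20]
          N1 x:[4,9] y:[23/3,28/3] z:[37/2,39/2] -> miss, prune
          N20 x:[5,6] y:[19/3,8] z:[11/2,13/2] -> miss, prune
        N22 x:[31,33] y:[6,7] z:[17,39/2] -> miss, prune
  N31 x:[-1,29] y:[17/3,50/3] z:[1,7] -> hit [17/3,7], descend [5, 27]
    N5 x:[0,27] y:[17/3,32/3] z:[1,7] -> hit [17/3,7], descend [13, 16]
      N13 x:[0,7] y:[17/3,32/3] z:[2,7] -> hit [17/3,7], descend [18, 24]
        N18 x:[0,1] y:[29/3,32/3] z:[2,3] -> miss, prune
        N24 x:[3,7] y:[17/3,31/3] z:[3,7] -> hit [17/3,7], descend [2, 35]
          N2 x:[3,7] y:[29/3,31/3] z:[4,7] -> miss, prune
          N35 x:[3,6] y:[17/3,22/3] z:[3,6] -> hit [17/3,6] leaf, test {P0@t=17/3}
      N16 x:[15,27] y:[17/3,32/3] z:[1,13/2] -> miss, prune
    N27 x:[-1,29] y:[11,50/3] z:[3/2,11/2] -> miss, prune

19 AABB tests over nodes [0, 15, 3, 33, 29, 36, 4, 1, 20, 22, 31, 5, 13, 18, 24, 2, 35, 16, 27]; 1 leaf entered; closest P0.

== RESULT ==
0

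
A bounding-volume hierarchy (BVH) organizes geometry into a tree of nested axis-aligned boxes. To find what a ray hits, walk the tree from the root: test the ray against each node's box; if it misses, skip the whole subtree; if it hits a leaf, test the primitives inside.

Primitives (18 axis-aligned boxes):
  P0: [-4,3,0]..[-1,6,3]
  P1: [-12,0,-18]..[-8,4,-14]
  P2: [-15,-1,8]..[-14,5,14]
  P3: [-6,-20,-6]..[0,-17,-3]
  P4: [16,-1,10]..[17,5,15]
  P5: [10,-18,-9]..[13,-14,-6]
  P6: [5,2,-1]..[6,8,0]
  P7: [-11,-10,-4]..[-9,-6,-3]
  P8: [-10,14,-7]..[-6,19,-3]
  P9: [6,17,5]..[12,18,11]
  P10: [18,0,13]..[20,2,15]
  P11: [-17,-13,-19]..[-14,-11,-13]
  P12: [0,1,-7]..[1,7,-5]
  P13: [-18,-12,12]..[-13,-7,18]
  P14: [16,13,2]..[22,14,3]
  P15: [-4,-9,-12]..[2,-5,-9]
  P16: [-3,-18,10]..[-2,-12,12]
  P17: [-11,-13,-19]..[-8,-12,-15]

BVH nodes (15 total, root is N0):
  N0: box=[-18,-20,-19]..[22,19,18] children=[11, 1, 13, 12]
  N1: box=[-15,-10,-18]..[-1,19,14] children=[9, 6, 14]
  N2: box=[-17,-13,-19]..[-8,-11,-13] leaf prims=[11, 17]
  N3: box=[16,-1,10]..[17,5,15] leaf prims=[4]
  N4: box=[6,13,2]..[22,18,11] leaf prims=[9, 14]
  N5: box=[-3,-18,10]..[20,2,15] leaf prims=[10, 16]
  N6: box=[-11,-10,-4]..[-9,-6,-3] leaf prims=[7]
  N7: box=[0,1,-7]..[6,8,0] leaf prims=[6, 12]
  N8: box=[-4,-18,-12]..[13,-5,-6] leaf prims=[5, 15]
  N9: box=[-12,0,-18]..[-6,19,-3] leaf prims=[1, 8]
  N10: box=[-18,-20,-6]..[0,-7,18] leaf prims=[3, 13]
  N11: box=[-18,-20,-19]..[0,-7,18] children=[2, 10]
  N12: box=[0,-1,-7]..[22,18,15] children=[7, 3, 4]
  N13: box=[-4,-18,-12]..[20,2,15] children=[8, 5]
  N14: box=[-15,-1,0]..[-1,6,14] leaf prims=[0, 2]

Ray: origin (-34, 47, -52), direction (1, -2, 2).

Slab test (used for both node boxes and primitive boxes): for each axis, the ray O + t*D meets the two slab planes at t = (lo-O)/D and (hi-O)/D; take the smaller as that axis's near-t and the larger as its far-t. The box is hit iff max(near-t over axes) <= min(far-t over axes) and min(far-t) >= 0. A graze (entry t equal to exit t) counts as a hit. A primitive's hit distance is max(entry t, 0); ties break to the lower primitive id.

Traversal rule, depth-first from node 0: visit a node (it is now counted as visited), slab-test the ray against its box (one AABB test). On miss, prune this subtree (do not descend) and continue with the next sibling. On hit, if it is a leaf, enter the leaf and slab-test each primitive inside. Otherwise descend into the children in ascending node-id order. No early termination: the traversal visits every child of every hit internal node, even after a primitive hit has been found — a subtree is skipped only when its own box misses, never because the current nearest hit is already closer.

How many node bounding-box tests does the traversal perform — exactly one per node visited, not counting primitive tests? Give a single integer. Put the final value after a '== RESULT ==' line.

Traverse from the root:
N0 x:[16,56] y:[14,67/2] z:[33/2,35] -> hit [33/2,67/2], descend [1, 11, 12, 13]
  N1 x:[19,33] y:[14,57/2] z:[17,33] -> hit [19,57/2], descend [6, 9, 14]
    N6 x:[23,25] y:[53/2,57/2] z:[24,49/2] -> miss, prune
    N9 x:[22,28] y:[14,47/2] z:[17,49/2] -> hit [22,47/2] leaf, test {P1(miss), P8(miss)}
    N14 x:[19,33] y:[41/2,24] z:[26,33] -> miss, prune
  N11 x:[16,34] y:[27,67/2] z:[33/2,35] -> hit [27,67/2], descend [2, 10]
    N2 x:[17,26] y:[29,30] z:[33/2,39/2] -> miss, prune
    N10 x:[16,34] y:[27,67/2] z:[23,35] -> hit [27,67/2] leaf, test {P3(miss), P13(miss)}
  N12 x:[34,56] y:[29/2,24] z:[45/2,67/2] -> miss, prune
  N13 x:[30,54] y:[45/2,65/2] z:[20,67/2] -> hit [30,65/2], descend [5, 8]
    N5 x:[31,54] y:[45/2,65/2] z:[31,67/2] -> hit [31,65/2] leaf, test {P10(miss), P16@t=31}
    N8 x:[30,47] y:[26,65/2] z:[20,23] -> miss, prune

order=[0, 1, 6, 9, 14, 11, 2, 10, 12, 13, 5, 8]  |boxes|=12  |leaves|=3  hit=P16

== RESULT ==
12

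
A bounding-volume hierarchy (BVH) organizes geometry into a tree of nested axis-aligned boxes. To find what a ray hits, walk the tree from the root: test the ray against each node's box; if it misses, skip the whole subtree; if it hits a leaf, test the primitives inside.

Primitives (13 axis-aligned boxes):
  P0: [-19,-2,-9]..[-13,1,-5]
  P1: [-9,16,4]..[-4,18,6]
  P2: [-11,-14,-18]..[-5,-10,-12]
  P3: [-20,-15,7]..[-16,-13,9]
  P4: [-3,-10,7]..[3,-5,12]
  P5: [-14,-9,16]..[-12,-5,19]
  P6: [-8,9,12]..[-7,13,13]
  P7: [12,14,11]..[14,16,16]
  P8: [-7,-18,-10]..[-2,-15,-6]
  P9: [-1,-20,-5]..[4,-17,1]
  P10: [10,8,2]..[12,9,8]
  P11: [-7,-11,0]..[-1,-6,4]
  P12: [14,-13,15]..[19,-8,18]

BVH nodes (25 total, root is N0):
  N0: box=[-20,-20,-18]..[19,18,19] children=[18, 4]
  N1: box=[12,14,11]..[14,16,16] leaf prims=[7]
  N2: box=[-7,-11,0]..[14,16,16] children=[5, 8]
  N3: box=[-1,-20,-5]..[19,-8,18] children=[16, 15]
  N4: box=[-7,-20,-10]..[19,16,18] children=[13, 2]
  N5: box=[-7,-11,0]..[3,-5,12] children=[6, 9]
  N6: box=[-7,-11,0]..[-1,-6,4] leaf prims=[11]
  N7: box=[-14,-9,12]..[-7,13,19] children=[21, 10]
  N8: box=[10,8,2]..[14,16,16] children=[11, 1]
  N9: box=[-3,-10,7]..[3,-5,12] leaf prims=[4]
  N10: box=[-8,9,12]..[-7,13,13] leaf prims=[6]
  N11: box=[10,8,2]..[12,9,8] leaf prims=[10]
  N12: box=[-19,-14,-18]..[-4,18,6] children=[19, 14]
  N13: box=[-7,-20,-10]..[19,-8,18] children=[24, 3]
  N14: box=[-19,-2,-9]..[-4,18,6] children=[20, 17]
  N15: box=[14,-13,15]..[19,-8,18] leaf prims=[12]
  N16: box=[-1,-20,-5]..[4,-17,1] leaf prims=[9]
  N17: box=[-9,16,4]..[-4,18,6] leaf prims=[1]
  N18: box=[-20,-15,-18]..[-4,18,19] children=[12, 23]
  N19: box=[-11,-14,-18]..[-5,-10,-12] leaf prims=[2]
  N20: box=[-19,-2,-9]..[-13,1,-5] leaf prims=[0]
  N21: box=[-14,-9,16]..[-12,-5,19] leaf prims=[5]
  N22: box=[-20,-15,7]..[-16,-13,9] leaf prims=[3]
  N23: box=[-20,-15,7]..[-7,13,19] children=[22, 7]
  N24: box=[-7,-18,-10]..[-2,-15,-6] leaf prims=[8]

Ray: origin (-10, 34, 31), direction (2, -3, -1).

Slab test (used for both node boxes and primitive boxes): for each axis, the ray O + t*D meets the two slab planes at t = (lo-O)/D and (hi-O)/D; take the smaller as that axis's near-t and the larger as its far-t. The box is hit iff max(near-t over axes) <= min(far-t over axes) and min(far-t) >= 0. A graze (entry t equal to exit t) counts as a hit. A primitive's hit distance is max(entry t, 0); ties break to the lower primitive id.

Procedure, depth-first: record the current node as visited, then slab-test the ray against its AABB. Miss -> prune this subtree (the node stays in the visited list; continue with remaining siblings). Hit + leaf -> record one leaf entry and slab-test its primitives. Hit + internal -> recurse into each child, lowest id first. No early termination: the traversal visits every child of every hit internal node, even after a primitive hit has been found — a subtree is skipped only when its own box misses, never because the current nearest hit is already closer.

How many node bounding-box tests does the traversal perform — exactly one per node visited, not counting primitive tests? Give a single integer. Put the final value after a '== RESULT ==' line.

Walk:
N0 x:[-5,29/2] y:[16/3,18] z:[12,49] -> hit [12,29/2], descend [4, 18]
  N4 x:[3/2,29/2] y:[6,18] z:[13,41] -> hit [13,29/2], descend [2, 13]
    N2 x:[3/2,12] y:[6,15] z:[15,31] -> miss, prune
    N13 x:[3/2,29/2] y:[14,18] z:[13,41] -> hit [14,29/2], descend [3, 24]
      N3 x:[9/2,29/2] y:[14,18] z:[13,36] -> hit [14,29/2], descend [15, 16]
        N15 x:[12,29/2] y:[14,47/3] z:[13,16] -> hit [14,29/2] leaf, test {P12@t=14}
        N16 x:[9/2,7] y:[17,18] z:[30,36] -> miss, prune
      N24 x:[3/2,4] y:[49/3,52/3] z:[37,41] -> miss, prune
  N18 x:[-5,3] y:[16/3,49/3] z:[12,49] -> miss, prune

Visited [0, 4, 2, 13, 3, 15, 16, 24, 18]. Tests: 9 box, 1 leaf. Nearest: P12.

== RESULT ==
9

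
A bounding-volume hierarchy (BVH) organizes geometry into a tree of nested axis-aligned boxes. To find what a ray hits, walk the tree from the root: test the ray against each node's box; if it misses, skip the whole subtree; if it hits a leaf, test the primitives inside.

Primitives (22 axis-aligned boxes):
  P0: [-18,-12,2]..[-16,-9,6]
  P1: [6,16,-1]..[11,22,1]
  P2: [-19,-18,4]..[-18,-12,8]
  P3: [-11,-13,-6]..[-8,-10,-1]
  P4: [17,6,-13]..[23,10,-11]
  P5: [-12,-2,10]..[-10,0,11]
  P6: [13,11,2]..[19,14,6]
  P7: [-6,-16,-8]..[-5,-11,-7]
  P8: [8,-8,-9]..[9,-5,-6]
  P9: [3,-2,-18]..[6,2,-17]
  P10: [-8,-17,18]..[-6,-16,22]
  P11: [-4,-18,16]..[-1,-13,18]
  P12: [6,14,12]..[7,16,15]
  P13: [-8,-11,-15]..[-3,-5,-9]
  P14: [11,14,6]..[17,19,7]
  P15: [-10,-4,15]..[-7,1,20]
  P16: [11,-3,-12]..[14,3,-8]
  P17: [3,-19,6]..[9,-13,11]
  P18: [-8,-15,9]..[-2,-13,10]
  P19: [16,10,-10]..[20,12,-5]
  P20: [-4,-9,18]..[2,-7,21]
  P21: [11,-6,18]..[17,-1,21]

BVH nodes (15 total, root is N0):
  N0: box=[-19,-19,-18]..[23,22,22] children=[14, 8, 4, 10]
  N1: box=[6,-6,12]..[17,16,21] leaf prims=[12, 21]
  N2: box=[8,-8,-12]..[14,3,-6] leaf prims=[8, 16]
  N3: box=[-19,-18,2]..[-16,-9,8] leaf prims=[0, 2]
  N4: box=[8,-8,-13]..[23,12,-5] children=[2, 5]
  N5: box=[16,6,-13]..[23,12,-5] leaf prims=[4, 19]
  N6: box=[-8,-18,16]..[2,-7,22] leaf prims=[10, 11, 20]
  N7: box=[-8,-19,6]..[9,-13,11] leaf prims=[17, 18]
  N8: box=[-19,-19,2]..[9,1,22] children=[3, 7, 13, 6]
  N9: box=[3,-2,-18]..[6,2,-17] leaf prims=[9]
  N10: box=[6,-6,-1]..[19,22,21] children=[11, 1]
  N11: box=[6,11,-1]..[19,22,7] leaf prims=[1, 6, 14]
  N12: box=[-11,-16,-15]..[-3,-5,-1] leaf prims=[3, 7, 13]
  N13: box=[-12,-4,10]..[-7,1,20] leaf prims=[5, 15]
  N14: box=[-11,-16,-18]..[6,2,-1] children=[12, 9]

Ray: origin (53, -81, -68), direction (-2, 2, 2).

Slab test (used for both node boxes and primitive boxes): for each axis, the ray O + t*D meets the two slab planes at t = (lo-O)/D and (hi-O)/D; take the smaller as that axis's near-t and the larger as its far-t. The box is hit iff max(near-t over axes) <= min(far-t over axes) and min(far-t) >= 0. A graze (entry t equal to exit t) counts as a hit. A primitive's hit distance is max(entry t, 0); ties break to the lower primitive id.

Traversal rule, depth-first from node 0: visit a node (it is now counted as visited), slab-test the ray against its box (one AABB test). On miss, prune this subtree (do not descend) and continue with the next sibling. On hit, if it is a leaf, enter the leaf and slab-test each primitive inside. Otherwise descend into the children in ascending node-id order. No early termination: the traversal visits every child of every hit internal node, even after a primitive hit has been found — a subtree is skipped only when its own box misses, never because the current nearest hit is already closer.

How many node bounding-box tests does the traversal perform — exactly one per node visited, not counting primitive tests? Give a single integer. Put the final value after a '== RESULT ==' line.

Traverse from the root:
N0 x:[15,36] y:[31,103/2] z:[25,45] -> hit [31,36], descend [4, 8, 10, 14]
  N4 x:[15,45/2] y:[73/2,93/2] z:[55/2,63/2] -> miss, prune
  N8 x:[22,36] y:[31,41] z:[35,45] -> hit [35,36], descend [3, 6, 7, 13]
    N3 x:[69/2,36] y:[63/2,36] z:[35,38] -> hit [35,36] leaf, test {P0@t=35, P2(miss)}
    N6 x:[51/2,61/2] y:[63/2,37] z:[42,45] -> miss, prune
    N7 x:[22,61/2] y:[31,34] z:[37,79/2] -> miss, prune
    N13 x:[30,65/2] y:[77/2,41] z:[39,44] -> miss, prune
  N10 x:[17,47/2] y:[75/2,103/2] z:[67/2,89/2] -> miss, prune
  N14 x:[47/2,32] y:[65/2,83/2] z:[25,67/2] -> miss, prune

Visited [0, 4, 8, 3, 6, 7, 13, 10, 14]. Tests: 9 box, 1 leaf. Nearest: P0.

== RESULT ==
9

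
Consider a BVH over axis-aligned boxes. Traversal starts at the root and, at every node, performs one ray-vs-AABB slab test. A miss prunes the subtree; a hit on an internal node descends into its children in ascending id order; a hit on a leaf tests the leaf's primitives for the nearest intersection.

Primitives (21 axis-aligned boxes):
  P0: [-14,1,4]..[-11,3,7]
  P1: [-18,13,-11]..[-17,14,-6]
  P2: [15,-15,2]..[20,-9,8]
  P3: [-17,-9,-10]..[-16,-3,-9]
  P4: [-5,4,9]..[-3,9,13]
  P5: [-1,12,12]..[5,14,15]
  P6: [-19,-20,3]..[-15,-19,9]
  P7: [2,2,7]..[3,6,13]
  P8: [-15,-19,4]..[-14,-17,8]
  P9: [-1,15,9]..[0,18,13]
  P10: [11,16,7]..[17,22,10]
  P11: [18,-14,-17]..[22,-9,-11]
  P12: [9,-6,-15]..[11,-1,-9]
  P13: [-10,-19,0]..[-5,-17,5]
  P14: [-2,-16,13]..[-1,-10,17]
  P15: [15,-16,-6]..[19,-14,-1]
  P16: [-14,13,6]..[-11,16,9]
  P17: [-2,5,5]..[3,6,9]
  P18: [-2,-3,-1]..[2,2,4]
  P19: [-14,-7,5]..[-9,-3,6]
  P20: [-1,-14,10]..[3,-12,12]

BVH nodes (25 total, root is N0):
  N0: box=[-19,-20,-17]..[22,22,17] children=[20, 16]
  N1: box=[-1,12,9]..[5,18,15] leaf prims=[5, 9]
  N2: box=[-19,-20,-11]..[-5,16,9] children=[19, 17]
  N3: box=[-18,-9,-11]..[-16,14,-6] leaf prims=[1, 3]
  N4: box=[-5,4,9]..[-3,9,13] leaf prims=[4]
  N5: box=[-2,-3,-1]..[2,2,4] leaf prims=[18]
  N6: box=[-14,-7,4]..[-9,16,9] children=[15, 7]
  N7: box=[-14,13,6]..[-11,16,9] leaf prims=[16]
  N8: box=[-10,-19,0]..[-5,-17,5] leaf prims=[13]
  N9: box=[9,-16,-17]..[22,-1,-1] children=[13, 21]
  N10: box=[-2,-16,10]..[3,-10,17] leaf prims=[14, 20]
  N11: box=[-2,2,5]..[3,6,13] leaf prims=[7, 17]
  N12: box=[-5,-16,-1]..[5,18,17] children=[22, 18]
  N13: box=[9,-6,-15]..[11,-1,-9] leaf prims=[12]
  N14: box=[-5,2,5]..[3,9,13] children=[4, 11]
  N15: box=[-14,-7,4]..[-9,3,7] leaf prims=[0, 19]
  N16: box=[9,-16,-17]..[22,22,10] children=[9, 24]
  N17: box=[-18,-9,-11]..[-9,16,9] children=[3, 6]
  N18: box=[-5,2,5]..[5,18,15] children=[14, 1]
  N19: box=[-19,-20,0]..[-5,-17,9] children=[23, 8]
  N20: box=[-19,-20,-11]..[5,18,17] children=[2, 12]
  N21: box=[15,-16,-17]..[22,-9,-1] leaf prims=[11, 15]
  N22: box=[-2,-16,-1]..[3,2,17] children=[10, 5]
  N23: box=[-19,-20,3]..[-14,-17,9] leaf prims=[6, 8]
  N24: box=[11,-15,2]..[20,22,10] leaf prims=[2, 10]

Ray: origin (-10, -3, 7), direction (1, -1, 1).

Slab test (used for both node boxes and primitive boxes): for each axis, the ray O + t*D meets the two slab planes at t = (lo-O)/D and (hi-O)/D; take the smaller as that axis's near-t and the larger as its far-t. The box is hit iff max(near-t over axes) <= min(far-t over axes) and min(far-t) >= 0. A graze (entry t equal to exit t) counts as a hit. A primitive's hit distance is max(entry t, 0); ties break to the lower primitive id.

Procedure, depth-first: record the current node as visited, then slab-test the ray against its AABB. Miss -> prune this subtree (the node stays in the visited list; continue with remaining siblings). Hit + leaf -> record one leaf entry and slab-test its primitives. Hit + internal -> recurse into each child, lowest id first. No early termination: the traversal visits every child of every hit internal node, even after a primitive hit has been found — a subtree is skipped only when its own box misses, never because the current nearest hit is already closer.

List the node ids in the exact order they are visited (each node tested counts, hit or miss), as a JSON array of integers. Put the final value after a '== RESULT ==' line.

Traverse from the root:
N0 x:[-9,32] y:[-25,17] z:[-24,10] -> hit [-9,10], descend [16, 20]
  N16 x:[19,32] y:[-25,13] z:[-24,3] -> miss, prune
  N20 x:[-9,15] y:[-21,17] z:[-18,10] -> hit [-9,10], descend [2, 12]
    N2 x:[-9,5] y:[-19,17] z:[-18,2] -> hit [-9,2], descend [17, 19]
      N17 x:[-8,1] y:[-19,6] z:[-18,2] -> hit [-8,1], descend [3, 6]
        N3 x:[-8,-6] y:[-17,6] z:[-18,-13] -> miss, prune
        N6 x:[-4,1] y:[-19,4] z:[-3,2] -> hit [-3,1], descend [7, 15]
          N7 x:[-4,-1] y:[-19,-16] z:[-1,2] -> miss, prune
          N15 x:[-4,1] y:[-6,4] z:[-3,0] -> hit [-3,0] leaf, test {P0(miss), P19(miss)}
      N19 x:[-9,5] y:[14,17] z:[-7,2] -> miss, prune
    N12 x:[5,15] y:[-21,13] z:[-8,10] -> hit [5,10], descend [18, 22]
      N18 x:[5,15] y:[-21,-5] z:[-2,8] -> miss, prune
      N22 x:[8,13] y:[-5,13] z:[-8,10] -> hit [8,10], descend [5, 10]
        N5 x:[8,12] y:[-5,0] z:[-8,-3] -> miss, prune
        N10 x:[8,13] y:[7,13] z:[3,10] -> hit [8,10] leaf, test {P14@t=8, P20(miss)}

order=[0, 16, 20, 2, 17, 3, 6, 7, 15, 19, 12, 18, 22, 5, 10]  |boxes|=15  |leaves|=2  hit=P14

== RESULT ==
[0, 16, 20, 2, 17, 3, 6, 7, 15, 19, 12, 18, 22, 5, 10]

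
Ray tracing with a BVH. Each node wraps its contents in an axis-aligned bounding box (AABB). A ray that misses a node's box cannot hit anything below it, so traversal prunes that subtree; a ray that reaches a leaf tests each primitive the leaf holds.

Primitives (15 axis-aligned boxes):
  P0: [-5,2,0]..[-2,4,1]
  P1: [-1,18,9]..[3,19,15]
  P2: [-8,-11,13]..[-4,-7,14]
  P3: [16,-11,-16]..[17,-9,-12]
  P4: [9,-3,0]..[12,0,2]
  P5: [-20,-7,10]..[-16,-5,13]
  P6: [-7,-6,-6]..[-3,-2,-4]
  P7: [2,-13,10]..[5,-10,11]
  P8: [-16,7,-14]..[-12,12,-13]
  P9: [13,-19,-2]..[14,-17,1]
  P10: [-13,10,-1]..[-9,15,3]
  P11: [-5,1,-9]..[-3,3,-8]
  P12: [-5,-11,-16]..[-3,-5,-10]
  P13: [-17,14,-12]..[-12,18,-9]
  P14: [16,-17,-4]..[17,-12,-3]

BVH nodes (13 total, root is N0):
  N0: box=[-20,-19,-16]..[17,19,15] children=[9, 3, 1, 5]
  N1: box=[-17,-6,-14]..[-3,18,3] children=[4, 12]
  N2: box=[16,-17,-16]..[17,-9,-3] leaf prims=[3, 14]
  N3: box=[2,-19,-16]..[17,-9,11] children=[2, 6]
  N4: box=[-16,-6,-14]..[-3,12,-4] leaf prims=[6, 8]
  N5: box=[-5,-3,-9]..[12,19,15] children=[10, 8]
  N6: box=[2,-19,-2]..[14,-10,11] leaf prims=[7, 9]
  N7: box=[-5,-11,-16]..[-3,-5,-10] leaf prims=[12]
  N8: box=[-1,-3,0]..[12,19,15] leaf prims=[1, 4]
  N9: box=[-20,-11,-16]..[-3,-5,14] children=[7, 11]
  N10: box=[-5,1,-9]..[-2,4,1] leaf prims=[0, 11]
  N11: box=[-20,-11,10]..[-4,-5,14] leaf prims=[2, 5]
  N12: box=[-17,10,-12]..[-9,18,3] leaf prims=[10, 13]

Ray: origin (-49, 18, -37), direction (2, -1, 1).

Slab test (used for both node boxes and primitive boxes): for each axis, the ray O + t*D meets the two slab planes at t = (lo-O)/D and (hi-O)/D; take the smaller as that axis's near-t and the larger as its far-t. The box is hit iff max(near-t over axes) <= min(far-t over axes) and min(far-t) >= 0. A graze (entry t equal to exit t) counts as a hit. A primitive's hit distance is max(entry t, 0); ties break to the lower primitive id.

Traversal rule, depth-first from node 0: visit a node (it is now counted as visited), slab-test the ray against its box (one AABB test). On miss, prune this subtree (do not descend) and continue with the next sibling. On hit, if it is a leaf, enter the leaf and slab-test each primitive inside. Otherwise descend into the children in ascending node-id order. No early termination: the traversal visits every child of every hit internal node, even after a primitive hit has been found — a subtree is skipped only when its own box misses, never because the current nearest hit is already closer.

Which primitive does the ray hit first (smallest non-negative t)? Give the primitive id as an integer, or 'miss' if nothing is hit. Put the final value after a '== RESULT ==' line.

Traverse from the root:
N0 x:[29/2,33] y:[-1,37] z:[21,52] -> hit [21,33], descend [1, 3, 5, 9]
  N1 x:[16,23] y:[0,24] z:[23,40] -> hit [23,23], descend [4, 12]
    N4 x:[33/2,23] y:[6,24] z:[23,33] -> hit [23,23] leaf, test {P6(miss), P8(miss)}
    N12 x:[16,20] y:[0,8] z:[25,40] -> miss, prune
  N3 x:[51/2,33] y:[27,37] z:[21,48] -> hit [27,33], descend [2, 6]
    N2 x:[65/2,33] y:[27,35] z:[21,34] -> hit [65/2,33] leaf, test {P3(miss), P14@t=33}
    N6 x:[51/2,63/2] y:[28,37] z:[35,48] -> miss, prune
  N5 x:[22,61/2] y:[-1,21] z:[28,52] -> miss, prune
  N9 x:[29/2,23] y:[23,29] z:[21,51] -> hit [23,23], descend [7, 11]
    N7 x:[22,23] y:[23,29] z:[21,27] -> hit [23,23] leaf, test {P12@t=23}
    N11 x:[29/2,45/2] y:[23,29] z:[47,51] -> miss, prune

order=[0, 1, 4, 12, 3, 2, 6, 5, 9, 7, 11]  |boxes|=11  |leaves|=3  hit=P12

== RESULT ==
12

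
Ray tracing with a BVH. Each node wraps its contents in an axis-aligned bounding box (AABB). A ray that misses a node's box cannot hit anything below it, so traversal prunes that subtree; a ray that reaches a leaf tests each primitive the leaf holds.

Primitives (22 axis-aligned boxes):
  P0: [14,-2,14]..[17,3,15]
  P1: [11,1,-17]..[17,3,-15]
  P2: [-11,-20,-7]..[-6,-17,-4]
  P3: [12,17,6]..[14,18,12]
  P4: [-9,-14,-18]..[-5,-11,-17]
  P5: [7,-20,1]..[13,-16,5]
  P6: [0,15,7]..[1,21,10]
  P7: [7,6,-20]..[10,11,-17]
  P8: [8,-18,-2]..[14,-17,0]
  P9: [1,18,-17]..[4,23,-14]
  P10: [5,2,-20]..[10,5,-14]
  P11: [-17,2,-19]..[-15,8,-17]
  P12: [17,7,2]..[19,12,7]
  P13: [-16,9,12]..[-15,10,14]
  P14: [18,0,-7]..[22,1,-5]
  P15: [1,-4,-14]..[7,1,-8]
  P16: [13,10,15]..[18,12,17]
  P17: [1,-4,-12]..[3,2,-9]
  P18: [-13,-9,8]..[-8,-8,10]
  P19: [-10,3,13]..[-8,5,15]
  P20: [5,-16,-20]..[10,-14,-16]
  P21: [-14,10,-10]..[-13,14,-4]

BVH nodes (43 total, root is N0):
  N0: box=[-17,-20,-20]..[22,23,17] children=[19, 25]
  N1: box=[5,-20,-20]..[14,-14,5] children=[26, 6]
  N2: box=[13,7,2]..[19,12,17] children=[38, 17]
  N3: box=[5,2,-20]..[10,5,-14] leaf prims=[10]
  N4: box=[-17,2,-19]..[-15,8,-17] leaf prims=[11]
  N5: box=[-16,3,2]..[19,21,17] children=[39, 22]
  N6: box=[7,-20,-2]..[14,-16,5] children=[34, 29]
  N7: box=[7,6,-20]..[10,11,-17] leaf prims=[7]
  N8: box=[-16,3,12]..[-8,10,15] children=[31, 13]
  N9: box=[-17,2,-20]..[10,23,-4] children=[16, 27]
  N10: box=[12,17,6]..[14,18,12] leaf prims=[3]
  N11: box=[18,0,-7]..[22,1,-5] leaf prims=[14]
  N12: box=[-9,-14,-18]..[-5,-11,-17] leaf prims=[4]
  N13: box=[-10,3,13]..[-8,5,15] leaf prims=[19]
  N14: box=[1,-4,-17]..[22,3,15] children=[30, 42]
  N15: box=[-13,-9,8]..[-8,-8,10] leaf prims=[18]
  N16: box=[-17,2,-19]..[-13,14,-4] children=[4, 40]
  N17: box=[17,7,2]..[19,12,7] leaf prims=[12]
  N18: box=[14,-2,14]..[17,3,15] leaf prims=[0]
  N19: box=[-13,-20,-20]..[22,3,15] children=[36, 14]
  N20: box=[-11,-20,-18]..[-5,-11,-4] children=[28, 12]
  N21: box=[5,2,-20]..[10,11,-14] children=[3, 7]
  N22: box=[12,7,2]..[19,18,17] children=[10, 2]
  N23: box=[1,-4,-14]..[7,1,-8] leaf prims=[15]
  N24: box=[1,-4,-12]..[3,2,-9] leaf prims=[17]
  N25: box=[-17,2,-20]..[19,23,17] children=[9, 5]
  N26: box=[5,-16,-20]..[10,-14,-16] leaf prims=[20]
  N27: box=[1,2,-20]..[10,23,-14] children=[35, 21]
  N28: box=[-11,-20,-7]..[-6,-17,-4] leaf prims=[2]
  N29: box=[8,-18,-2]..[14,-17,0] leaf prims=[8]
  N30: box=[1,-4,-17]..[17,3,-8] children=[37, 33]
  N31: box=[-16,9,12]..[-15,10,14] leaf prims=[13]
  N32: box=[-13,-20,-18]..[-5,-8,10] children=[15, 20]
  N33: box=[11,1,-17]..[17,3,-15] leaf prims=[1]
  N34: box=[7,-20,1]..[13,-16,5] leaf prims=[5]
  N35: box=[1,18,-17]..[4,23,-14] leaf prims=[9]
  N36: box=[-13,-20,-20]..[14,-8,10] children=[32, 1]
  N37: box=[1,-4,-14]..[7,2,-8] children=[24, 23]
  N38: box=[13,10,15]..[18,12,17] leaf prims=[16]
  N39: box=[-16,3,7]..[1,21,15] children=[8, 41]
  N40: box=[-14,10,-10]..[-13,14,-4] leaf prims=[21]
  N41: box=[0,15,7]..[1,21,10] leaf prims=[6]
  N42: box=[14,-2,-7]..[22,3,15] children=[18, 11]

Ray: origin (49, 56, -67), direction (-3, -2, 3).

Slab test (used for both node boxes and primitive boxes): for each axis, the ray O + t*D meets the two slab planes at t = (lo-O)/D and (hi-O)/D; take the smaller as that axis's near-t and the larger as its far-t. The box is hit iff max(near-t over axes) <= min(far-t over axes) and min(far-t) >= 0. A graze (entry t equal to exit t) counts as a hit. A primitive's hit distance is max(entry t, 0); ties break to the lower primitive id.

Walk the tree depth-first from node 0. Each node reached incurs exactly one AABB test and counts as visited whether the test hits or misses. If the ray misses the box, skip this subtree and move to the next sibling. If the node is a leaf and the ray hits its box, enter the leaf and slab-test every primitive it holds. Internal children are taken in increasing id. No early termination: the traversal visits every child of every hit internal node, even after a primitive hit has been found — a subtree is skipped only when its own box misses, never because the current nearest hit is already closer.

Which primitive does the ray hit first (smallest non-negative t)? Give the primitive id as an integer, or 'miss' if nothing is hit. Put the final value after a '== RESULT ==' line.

Traverse from the root:
N0 x:[9,22] y:[33/2,38] z:[47/3,28] -> hit [33/2,22], descend [19, 25]
  N19 x:[9,62/3] y:[53/2,38] z:[47/3,82/3] -> miss, prune
  N25 x:[10,22] y:[33/2,27] z:[47/3,28] -> hit [33/2,22], descend [5, 9]
    N5 x:[10,65/3] y:[35/2,53/2] z:[23,28] -> miss, prune
    N9 x:[13,22] y:[33/2,27] z:[47/3,21] -> hit [33/2,21], descend [16, 27]
      N16 x:[62/3,22] y:[21,27] z:[16,21] -> hit [21,21], descend [4, 40]
        N4 x:[64/3,22] y:[24,27] z:[16,50/3] -> miss, prune
        N40 x:[62/3,21] y:[21,23] z:[19,21] -> hit [21,21] leaf, test {P21@t=21}
      N27 x:[13,16] y:[33/2,27] z:[47/3,53/3] -> miss, prune

Summary -> nodes [0, 19, 25, 5, 9, 16, 4, 40, 27]; box-tests=9; leaf-entries=1; first=P21

== RESULT ==
21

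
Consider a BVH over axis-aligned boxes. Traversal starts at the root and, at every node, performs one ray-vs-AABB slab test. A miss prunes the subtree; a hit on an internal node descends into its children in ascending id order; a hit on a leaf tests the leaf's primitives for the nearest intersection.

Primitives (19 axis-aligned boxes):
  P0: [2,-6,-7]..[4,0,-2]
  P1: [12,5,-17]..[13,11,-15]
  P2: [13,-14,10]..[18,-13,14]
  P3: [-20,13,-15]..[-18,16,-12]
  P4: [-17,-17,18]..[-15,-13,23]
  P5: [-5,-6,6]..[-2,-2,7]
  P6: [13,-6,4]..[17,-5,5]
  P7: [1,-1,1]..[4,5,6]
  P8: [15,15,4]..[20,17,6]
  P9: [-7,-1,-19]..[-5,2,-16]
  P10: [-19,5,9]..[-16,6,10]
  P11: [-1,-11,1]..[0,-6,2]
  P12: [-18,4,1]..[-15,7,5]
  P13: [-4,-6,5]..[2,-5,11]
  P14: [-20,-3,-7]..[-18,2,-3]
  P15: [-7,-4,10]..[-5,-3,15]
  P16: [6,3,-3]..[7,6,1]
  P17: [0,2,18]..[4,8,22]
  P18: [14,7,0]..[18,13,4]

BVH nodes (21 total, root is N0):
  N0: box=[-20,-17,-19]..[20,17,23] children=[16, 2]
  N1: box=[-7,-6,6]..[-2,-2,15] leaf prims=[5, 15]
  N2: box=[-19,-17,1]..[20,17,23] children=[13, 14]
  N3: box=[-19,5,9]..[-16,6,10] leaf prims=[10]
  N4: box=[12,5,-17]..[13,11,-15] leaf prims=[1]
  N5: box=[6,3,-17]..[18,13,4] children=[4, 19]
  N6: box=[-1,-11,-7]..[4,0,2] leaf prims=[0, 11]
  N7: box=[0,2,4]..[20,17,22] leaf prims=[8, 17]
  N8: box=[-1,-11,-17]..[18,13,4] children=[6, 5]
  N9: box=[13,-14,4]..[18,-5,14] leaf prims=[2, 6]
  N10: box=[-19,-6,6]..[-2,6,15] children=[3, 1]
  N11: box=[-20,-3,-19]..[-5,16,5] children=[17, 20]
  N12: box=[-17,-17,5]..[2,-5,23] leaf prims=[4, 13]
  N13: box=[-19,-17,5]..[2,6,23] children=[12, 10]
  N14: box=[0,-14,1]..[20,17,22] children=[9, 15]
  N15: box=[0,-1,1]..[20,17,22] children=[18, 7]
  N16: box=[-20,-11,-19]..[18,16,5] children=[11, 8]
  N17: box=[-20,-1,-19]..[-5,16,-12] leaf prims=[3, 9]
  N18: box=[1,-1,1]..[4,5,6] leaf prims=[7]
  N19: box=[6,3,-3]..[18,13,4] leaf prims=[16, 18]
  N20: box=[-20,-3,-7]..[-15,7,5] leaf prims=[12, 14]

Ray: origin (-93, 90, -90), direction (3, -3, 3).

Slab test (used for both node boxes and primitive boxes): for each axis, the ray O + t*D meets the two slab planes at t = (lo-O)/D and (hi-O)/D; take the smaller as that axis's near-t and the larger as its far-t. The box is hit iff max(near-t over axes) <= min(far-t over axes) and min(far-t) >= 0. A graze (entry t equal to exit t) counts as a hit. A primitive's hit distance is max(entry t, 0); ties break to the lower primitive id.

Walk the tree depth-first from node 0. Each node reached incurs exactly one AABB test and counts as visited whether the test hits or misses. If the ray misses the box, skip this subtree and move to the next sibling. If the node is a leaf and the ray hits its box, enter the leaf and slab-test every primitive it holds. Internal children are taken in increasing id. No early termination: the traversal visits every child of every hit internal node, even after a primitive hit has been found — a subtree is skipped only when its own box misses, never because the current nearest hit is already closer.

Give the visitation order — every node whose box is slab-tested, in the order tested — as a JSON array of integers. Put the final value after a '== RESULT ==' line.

Traverse from the root:
N0 x:[73/3,113/3] y:[73/3,107/3] z:[71/3,113/3] -> hit [73/3,107/3], descend [2, 16]
  N2 x:[74/3,113/3] y:[73/3,107/3] z:[91/3,113/3] -> hit [91/3,107/3], descend [13, 14]
    N13 x:[74/3,95/3] y:[28,107/3] z:[95/3,113/3] -> hit [95/3,95/3], descend [10, 12]
      N10 x:[74/3,91/3] y:[28,32] z:[32,35] -> miss, prune
      N12 x:[76/3,95/3] y:[95/3,107/3] z:[95/3,113/3] -> hit [95/3,95/3] leaf, test {P4(miss), P13@t=95/3}
    N14 x:[31,113/3] y:[73/3,104/3] z:[91/3,112/3] -> hit [31,104/3], descend [9, 15]
      N9 x:[106/3,37] y:[95/3,104/3] z:[94/3,104/3] -> miss, prune
      N15 x:[31,113/3] y:[73/3,91/3] z:[91/3,112/3] -> miss, prune
  N16 x:[73/3,37] y:[74/3,101/3] z:[71/3,95/3] -> hit [74/3,95/3], descend [8, 11]
    N8 x:[92/3,37] y:[77/3,101/3] z:[73/3,94/3] -> hit [92/3,94/3], descend [5, 6]
      N5 x:[33,37] y:[77/3,29] z:[73/3,94/3] -> miss, prune
      N6 x:[92/3,97/3] y:[30,101/3] z:[83/3,92/3] -> hit [92/3,92/3] leaf, test {P0(miss), P11(miss)}
    N11 x:[73/3,88/3] y:[74/3,31] z:[71/3,95/3] -> hit [74/3,88/3], descend [17, 20]
      N17 x:[73/3,88/3] y:[74/3,91/3] z:[71/3,26] -> hit [74/3,26] leaf, test {P3@t=25, P9(miss)}
      N20 x:[73/3,26] y:[83/3,31] z:[83/3,95/3] -> miss, prune

15 AABB tests over nodes [0, 2, 13, 10, 12, 14, 9, 15, 16, 8, 5, 6, 11, 17, 20]; 3 leaves entered; closest P3.

== RESULT ==
[0, 2, 13, 10, 12, 14, 9, 15, 16, 8, 5, 6, 11, 17, 20]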